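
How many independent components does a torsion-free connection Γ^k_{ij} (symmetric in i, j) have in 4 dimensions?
Γ^k_{ij} has n choices for the upper index and n(n+1)/2 independent symmetric lower index pairs.
Total = 4 × 4×5/2 = 4 × 10 = 40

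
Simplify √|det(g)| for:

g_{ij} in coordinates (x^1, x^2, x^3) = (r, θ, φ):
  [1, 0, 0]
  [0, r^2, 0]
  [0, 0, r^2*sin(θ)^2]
det(g) = r^4*sin(θ)^2
√|det(g)| = r^2*sin(θ) (taking 0 < θ < π so that |sin(θ)| = sin(θ))
Volume element: dV = r^2*sin(θ) dr dθ dφ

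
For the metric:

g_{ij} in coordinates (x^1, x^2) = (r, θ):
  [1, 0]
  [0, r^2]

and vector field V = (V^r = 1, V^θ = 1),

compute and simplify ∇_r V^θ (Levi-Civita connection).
Non-zero Christoffel symbols:
Γ^r_{θ θ} = -r
Γ^θ_{r θ} = 1/r
∇_r V^θ = ∂_r V^θ + Γ^θ_{r j} V^j
  = (0) + (0)(1) + (1/r)(1)
  = 1/r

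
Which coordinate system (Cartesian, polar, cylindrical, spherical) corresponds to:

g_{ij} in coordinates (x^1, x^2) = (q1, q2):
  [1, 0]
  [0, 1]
All components are constant and the metric is the identity, i.e. orthonormal rectilinear coordinates.
Cartesian (2D) coordinates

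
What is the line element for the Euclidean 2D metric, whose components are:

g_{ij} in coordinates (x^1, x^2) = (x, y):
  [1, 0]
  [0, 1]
ds^2 = g_{ij} dx^i dx^j; only the non-zero components contribute.
ds^2 = dx^2 + dy^2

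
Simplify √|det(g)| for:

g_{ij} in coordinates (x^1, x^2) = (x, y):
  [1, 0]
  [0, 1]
det(g) = 1
√|det(g)| = 1
Volume element: dV = 1 dx dy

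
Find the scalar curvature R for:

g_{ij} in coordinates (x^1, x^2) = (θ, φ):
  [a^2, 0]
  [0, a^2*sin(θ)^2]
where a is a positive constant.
Non-zero Christoffel symbols (Γ^k_{ij} = Γ^k_{ji}):
Γ^θ_{φ φ} = -sin(2*θ)/2
Γ^φ_{θ φ} = 1/tan(θ)
Ricci tensor (R_{ij} = R^k_{ikj}): R_{θθ} = 1, R_{θφ} = 0, R_{φφ} = sin(θ)^2
Inverse metric: g^{θθ} = 1/a^2, g^{φφ} = 1/(a^2*sin(θ)^2)
R = g^{ij} R_{ij} = (1/a^2)(1) + (1/(a^2*sin(θ)^2))(sin(θ)^2) = 2/a^2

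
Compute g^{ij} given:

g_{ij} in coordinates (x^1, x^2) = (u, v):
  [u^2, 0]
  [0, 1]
The metric is diagonal, so g^{ij} is diagonal with entries 1/g_{ii}: diag(1/(u^2), 1).
g^{ij}:
  [1/u^2, 0]
  [0, 1]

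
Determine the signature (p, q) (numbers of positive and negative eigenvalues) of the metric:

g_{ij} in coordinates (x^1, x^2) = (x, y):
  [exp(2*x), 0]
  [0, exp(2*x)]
The metric is diagonal, so its eigenvalues are the diagonal entries: exp(2*x), exp(2*x) (at a generic point, where coordinate-dependent entries are positive).
2 positive, 0 negative.
(2, 0) - Riemannian (positive definite)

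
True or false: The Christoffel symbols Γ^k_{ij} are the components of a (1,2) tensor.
Under a change of coordinates Γ picks up an inhomogeneous term ∂²x/∂x'∂x'; e.g. Γ = 0 in Cartesian coordinates but Γ^r_{θθ} = -r in polar coordinates on the same flat plane.
False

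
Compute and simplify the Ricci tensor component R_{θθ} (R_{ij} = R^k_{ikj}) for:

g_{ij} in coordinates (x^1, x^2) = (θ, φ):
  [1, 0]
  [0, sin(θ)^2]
Non-zero Christoffel symbols (Γ^k_{ij} = Γ^k_{ji}):
Γ^θ_{φ φ} = -sin(2*θ)/2
Γ^φ_{θ φ} = 1/tan(θ)
R^θ_{θ θ θ} = 0 (a repeated index in an antisymmetric pair)
R^φ_{θ φ θ} = ∂_φ Γ^φ_{θ θ} - ∂_θ Γ^φ_{θ φ} + Γ^φ_{φ m} Γ^m_{θ θ} - Γ^φ_{θ m} Γ^m_{θ φ}
  = (0) - (-1/sin(θ)^2) + (0) - (1/tan(θ)^2) = 1
R_{θθ} = R^θ_{θ θ θ} + R^φ_{θ φ θ} = (0) + (1) = 1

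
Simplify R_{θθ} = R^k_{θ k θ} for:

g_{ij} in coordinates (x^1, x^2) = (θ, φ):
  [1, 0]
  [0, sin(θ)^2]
Non-zero Christoffel symbols (Γ^k_{ij} = Γ^k_{ji}):
Γ^θ_{φ φ} = -sin(2*θ)/2
Γ^φ_{θ φ} = 1/tan(θ)
R^θ_{θ θ θ} = 0 (a repeated index in an antisymmetric pair)
R^φ_{θ φ θ} = ∂_φ Γ^φ_{θ θ} - ∂_θ Γ^φ_{θ φ} + Γ^φ_{φ m} Γ^m_{θ θ} - Γ^φ_{θ m} Γ^m_{θ φ}
  = (0) - (-1/sin(θ)^2) + (0) - (1/tan(θ)^2) = 1
R_{θθ} = R^θ_{θ θ θ} + R^φ_{θ φ θ} = (0) + (1) = 1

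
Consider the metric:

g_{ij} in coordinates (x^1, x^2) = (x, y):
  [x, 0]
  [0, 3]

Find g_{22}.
With x^1 = x, x^2 = y, g_{22} = g_{yy} is the row-2, column-2 entry of the matrix.
g_{22} = 3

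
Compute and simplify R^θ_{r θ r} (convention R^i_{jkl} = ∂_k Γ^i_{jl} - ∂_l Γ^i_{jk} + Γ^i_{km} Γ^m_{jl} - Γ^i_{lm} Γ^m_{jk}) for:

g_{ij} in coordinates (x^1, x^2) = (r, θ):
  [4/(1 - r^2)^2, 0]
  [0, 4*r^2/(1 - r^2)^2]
Non-zero Christoffel symbols (Γ^k_{ij} = Γ^k_{ji}):
Γ^r_{r r} = 2*r/(1 - r^2)
Γ^r_{θ θ} = (r^3 + r)/(r^2 - 1)
Γ^θ_{r θ} = (-r^2 - 1)/(r^3 - r)
R^θ_{r θ r} = ∂_θ Γ^θ_{r r} - ∂_r Γ^θ_{r θ} + Γ^θ_{θ m} Γ^m_{r r} - Γ^θ_{r m} Γ^m_{r θ}
  = (0) - ((r^4 + 4*r^2 - 1)/(r^3 - r)^2) + (2*(r^2 + 1)/(r^2 - 1)^2) - ((r^2 + 1)^2/(r^3 - r)^2) = -4/(r^2 - 1)^2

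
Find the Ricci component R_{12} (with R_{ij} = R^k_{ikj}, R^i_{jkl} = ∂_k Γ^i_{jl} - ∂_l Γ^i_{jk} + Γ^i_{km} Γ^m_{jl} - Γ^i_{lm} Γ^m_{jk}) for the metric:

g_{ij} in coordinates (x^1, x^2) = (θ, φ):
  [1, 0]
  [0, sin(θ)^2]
Non-zero Christoffel symbols (Γ^k_{ij} = Γ^k_{ji}):
Γ^θ_{φ φ} = -sin(2*θ)/2
Γ^φ_{θ φ} = 1/tan(θ)
R^θ_{θ θ φ} = 0 (a repeated index in an antisymmetric pair)
R^φ_{θ φ φ} = 0 (a repeated index in an antisymmetric pair)
R_{θφ} = R^θ_{θ θ φ} + R^φ_{θ φ φ} = (0) + (0) = 0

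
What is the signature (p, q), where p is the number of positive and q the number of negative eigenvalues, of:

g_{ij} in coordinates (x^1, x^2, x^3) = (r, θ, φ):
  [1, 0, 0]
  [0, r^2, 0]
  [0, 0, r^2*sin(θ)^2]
The metric is diagonal, so its eigenvalues are the diagonal entries: 1, r^2, r^2*sin(θ)^2 (at a generic point, where coordinate-dependent entries are positive).
3 positive, 0 negative.
(3, 0) - Riemannian (positive definite)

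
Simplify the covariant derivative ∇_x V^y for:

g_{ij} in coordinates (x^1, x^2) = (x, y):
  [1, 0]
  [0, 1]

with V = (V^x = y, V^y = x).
All Christoffel symbols are zero.
∇_x V^y = ∂_x V^y + Γ^y_{x j} V^j
  = (1) + (0)(y) + (0)(x)
  = 1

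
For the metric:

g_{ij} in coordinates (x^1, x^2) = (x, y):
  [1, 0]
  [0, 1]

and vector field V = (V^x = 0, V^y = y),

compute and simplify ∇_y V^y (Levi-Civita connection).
All Christoffel symbols are zero.
∇_y V^y = ∂_y V^y + Γ^y_{y j} V^j
  = (1) + (0)(0) + (0)(y)
  = 1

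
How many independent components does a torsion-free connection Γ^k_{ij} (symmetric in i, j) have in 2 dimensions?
Γ^k_{ij} has n choices for the upper index and n(n+1)/2 independent symmetric lower index pairs.
Total = 2 × 2×3/2 = 2 × 3 = 6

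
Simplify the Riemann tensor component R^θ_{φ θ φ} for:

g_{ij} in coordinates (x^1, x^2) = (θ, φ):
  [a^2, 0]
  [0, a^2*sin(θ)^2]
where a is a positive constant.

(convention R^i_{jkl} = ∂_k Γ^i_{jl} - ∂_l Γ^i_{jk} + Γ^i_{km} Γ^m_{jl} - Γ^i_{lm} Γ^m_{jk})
Non-zero Christoffel symbols (Γ^k_{ij} = Γ^k_{ji}):
Γ^θ_{φ φ} = -sin(2*θ)/2
Γ^φ_{θ φ} = 1/tan(θ)
R^θ_{φ θ φ} = ∂_θ Γ^θ_{φ φ} - ∂_φ Γ^θ_{φ θ} + Γ^θ_{θ m} Γ^m_{φ φ} - Γ^θ_{φ m} Γ^m_{φ θ}
  = (-cos(2*θ)) - (0) + (0) - (-cos(θ)^2) = sin(θ)^2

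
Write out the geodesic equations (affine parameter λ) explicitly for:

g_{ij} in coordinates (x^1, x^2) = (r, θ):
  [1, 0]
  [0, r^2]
Geodesic equation: d^2x^k/dλ^2 + Γ^k_{ij} (dx^i/dλ)(dx^j/dλ) = 0.
Non-zero Christoffel symbols:
Γ^r_{θ θ} = -r
Γ^θ_{r θ} = 1/r
Substituting (the symmetric pair Γ^k_{ij}, Γ^k_{ji} combines into a factor 2):
d^2r/dλ^2 - r (dθ/dλ)^2 = 0
d^2θ/dλ^2 + (2/r) (dr/dλ)(dθ/dλ) = 0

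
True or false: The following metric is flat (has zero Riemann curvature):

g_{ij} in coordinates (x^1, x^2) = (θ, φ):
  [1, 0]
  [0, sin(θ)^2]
Non-zero Christoffel symbols:
Γ^θ_{φ φ} = -sin(2*θ)/2
Γ^φ_{θ φ} = 1/tan(θ)
Ricci tensor: R_{θθ} = 1, R_{θφ} = 0, R_{φφ} = sin(θ)^2
The Ricci tensor is non-zero, so the Riemann tensor is non-zero: not flat.
False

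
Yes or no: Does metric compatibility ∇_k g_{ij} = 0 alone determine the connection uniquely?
One also needs vanishing torsion; metric compatibility plus torsion-freeness singles out the Levi-Civita connection.
No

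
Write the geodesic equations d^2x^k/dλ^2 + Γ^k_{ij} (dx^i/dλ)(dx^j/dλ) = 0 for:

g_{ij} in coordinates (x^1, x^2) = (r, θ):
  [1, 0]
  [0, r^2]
Geodesic equation: d^2x^k/dλ^2 + Γ^k_{ij} (dx^i/dλ)(dx^j/dλ) = 0.
Non-zero Christoffel symbols:
Γ^r_{θ θ} = -r
Γ^θ_{r θ} = 1/r
Substituting (the symmetric pair Γ^k_{ij}, Γ^k_{ji} combines into a factor 2):
d^2r/dλ^2 - r (dθ/dλ)^2 = 0
d^2θ/dλ^2 + (2/r) (dr/dλ)(dθ/dλ) = 0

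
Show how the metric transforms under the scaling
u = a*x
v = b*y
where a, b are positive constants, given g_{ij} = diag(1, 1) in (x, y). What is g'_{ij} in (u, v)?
Invert the transformation: x = u/a, y = v/b
g'_{ij} = (∂x^k/∂x'^i)(∂x^l/∂x'^j) g_{kl}; with g_{kl} = δ_{kl} this is Σ_k (∂x^k/∂x'^i)(∂x^k/∂x'^j).
Jacobian: ∂x/∂u = 1/a, ∂x/∂v = 0, ∂y/∂u = 0, ∂y/∂v = 1/b
g'_{uu} = (1/a)(1/a) + (0)(0) = 1/a^2
g'_{uv} = (1/a)(0) + (0)(1/b) = 0
g'_{vv} = (0)(0) + (1/b)(1/b) = 1/b^2
g'_{ij} = diag(1/a^2, 1/b^2)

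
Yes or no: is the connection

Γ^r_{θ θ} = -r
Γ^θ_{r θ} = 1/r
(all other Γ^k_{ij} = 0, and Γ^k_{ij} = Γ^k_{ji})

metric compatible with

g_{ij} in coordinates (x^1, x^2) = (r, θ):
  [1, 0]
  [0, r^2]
Using ∇_k g_{ij} = ∂_k g_{ij} - Γ^m_{ki} g_{mj} - Γ^m_{kj} g_{im}:
e.g. ∇_r g_{θθ} = (2*r) - (r) - (r) = 0
Every component ∇_k g_{ij} vanishes: the connection is metric compatible.
Yes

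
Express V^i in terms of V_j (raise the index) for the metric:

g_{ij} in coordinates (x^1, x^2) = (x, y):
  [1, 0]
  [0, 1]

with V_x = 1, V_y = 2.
Inverse metric (diagonal): g^{xx} = 1, g^{yy} = 1
V^i = g^{ij} V_j:
V^x = (1)(1) + (0)(2) = 1
V^y = (0)(1) + (1)(2) = 2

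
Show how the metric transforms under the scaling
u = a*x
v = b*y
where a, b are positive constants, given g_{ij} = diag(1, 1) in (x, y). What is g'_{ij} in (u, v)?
Invert the transformation: x = u/a, y = v/b
g'_{ij} = (∂x^k/∂x'^i)(∂x^l/∂x'^j) g_{kl}; with g_{kl} = δ_{kl} this is Σ_k (∂x^k/∂x'^i)(∂x^k/∂x'^j).
Jacobian: ∂x/∂u = 1/a, ∂x/∂v = 0, ∂y/∂u = 0, ∂y/∂v = 1/b
g'_{uu} = (1/a)(1/a) + (0)(0) = 1/a^2
g'_{uv} = (1/a)(0) + (0)(1/b) = 0
g'_{vv} = (0)(0) + (1/b)(1/b) = 1/b^2
g'_{ij} = diag(1/a^2, 1/b^2)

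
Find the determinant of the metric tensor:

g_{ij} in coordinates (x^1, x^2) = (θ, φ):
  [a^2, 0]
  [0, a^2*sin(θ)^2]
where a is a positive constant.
For a 2×2 metric: det(g) = g_{11}·g_{22} - g_{12}·g_{21}
= (a^2)·(a^2*sin(θ)^2) - (0)·(0)
= a^4*sin(θ)^2 - 0
det(g) = a^4*sin(θ)^2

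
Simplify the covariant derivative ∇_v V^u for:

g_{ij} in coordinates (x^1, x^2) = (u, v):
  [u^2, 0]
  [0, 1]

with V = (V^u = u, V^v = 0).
Non-zero Christoffel symbols:
Γ^u_{u u} = 1/u
∇_v V^u = ∂_v V^u + Γ^u_{v j} V^j
  = (0) + (0)(u) + (0)(0)
  = 0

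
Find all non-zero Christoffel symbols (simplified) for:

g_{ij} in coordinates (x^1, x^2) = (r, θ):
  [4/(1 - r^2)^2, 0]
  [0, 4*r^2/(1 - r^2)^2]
Using Γ^k_{ij} = (1/2) g^{km} (∂_i g_{mj} + ∂_j g_{mi} - ∂_m g_{ij}); the metric is diagonal, so only the m = k term contributes.
Non-zero symbols (using the symmetry Γ^k_{ij} = Γ^k_{ji}):
Γ^r_{r r} = (1/2) g^{rr} (∂_r g_{rr} + ∂_r g_{rr} - ∂_r g_{rr}) = (1/2)((1 - r^2)^2/4)((16*r/(1 - r^2)^3) + (16*r/(1 - r^2)^3) - (16*r/(1 - r^2)^3)) = 2*r/(1 - r^2)
Γ^r_{θ θ} = (1/2) g^{rr} (∂_θ g_{rθ} + ∂_θ g_{rθ} - ∂_r g_{θθ}) = (1/2)((1 - r^2)^2/4)((0) + (0) - (-8*(r^3 + r)/(r^2 - 1)^3)) = (r^3 + r)/(r^2 - 1)
Γ^θ_{r θ} = (1/2) g^{θθ} (∂_r g_{θθ} + ∂_θ g_{θr} - ∂_θ g_{rθ}) = (1/2)((1 - r^2)^2/(4*r^2))((-8*(r^3 + r)/(r^2 - 1)^3) + (0) - (0)) = (-r^2 - 1)/(r^3 - r)
All other Christoffel symbols are zero.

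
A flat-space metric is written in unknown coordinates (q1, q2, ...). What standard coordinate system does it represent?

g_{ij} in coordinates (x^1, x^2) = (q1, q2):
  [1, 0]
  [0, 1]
All components are constant and the metric is the identity, i.e. orthonormal rectilinear coordinates.
Cartesian (2D) coordinates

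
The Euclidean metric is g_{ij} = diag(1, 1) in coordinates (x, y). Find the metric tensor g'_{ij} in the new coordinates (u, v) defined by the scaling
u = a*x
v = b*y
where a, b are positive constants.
Invert the transformation: x = u/a, y = v/b
g'_{ij} = (∂x^k/∂x'^i)(∂x^l/∂x'^j) g_{kl}; with g_{kl} = δ_{kl} this is Σ_k (∂x^k/∂x'^i)(∂x^k/∂x'^j).
Jacobian: ∂x/∂u = 1/a, ∂x/∂v = 0, ∂y/∂u = 0, ∂y/∂v = 1/b
g'_{uu} = (1/a)(1/a) + (0)(0) = 1/a^2
g'_{uv} = (1/a)(0) + (0)(1/b) = 0
g'_{vv} = (0)(0) + (1/b)(1/b) = 1/b^2
g'_{ij} = diag(1/a^2, 1/b^2)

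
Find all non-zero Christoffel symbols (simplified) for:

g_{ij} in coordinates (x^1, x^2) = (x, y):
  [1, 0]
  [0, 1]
Using Γ^k_{ij} = (1/2) g^{km} (∂_i g_{mj} + ∂_j g_{mi} - ∂_m g_{ij}); the metric is diagonal, so only the m = k term contributes.
Every metric component is constant, so all ∂_m g_{ij} = 0 and every Christoffel symbol vanishes.
All Christoffel symbols are zero.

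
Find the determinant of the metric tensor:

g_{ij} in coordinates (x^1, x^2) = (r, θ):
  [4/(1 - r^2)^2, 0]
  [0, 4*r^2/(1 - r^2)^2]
For a 2×2 metric: det(g) = g_{11}·g_{22} - g_{12}·g_{21}
= (4/(1 - r^2)^2)·(4*r^2/(1 - r^2)^2) - (0)·(0)
= 16*r^2/(1 - r^2)^4 - 0
det(g) = 16*r^2/(1 - r^2)^4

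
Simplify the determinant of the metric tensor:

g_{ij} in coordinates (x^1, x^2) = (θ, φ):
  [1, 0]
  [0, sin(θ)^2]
For a 2×2 metric: det(g) = g_{11}·g_{22} - g_{12}·g_{21}
= (1)·(sin(θ)^2) - (0)·(0)
= sin(θ)^2 - 0
det(g) = sin(θ)^2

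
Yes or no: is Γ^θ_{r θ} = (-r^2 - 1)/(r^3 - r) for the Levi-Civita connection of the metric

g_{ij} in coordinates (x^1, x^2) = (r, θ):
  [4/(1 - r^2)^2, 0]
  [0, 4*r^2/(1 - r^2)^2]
Γ^θ_{r θ} = (1/2) g^{θθ} (∂_r g_{θθ} + ∂_θ g_{θr} - ∂_θ g_{rθ}) = (1/2)((1 - r^2)^2/(4*r^2))((-8*(r^3 + r)/(r^2 - 1)^3) + (0) - (0)) = (-r^2 - 1)/(r^3 - r)
This equals the proposed value (-r^2 - 1)/(r^3 - r).
Yes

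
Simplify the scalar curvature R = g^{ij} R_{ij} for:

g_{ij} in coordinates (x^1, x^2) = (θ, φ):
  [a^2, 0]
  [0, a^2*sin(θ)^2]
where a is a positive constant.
Non-zero Christoffel symbols (Γ^k_{ij} = Γ^k_{ji}):
Γ^θ_{φ φ} = -sin(2*θ)/2
Γ^φ_{θ φ} = 1/tan(θ)
Ricci tensor (R_{ij} = R^k_{ikj}): R_{θθ} = 1, R_{θφ} = 0, R_{φφ} = sin(θ)^2
Inverse metric: g^{θθ} = 1/a^2, g^{φφ} = 1/(a^2*sin(θ)^2)
R = g^{ij} R_{ij} = (1/a^2)(1) + (1/(a^2*sin(θ)^2))(sin(θ)^2) = 2/a^2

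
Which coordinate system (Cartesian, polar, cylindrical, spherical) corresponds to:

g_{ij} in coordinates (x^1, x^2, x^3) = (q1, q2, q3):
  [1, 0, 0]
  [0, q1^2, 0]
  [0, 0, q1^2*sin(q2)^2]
The line element ds^2 = dq1^2 + q1^2 dq2^2 + q1^2 sin(q2)^2 dq3^2 is dr^2 + r^2 dθ^2 + r^2 sin(θ)^2 dφ^2 with q1 = r, q2 = θ, q3 = φ.
spherical coordinates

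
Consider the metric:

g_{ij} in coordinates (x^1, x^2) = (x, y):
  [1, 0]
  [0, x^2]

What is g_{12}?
With x^1 = x, x^2 = y, g_{12} = g_{xy} is the row-1, column-2 entry of the matrix.
g_{12} = 0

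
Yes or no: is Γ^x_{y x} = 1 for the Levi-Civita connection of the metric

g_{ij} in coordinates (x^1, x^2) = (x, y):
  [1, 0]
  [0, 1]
Γ^x_{y x} = (1/2) g^{xx} (∂_y g_{xx} + ∂_x g_{xy} - ∂_x g_{yx}) = (1/2)(1)((0) + (0) - (0)) = 0
This differs from the proposed value 1.
No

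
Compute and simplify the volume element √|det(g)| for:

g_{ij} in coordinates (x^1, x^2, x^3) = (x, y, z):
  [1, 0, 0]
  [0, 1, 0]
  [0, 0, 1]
det(g) = 1
√|det(g)| = 1
Volume element: dV = 1 dx dy dz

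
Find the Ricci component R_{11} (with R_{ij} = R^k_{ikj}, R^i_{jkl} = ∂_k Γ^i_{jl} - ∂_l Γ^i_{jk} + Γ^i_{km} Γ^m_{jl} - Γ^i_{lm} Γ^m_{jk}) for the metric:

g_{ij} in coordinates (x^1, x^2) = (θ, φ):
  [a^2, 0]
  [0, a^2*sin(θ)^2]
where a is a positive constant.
Non-zero Christoffel symbols (Γ^k_{ij} = Γ^k_{ji}):
Γ^θ_{φ φ} = -sin(2*θ)/2
Γ^φ_{θ φ} = 1/tan(θ)
R^θ_{θ θ θ} = 0 (a repeated index in an antisymmetric pair)
R^φ_{θ φ θ} = ∂_φ Γ^φ_{θ θ} - ∂_θ Γ^φ_{θ φ} + Γ^φ_{φ m} Γ^m_{θ θ} - Γ^φ_{θ m} Γ^m_{θ φ}
  = (0) - (-1/sin(θ)^2) + (0) - (1/tan(θ)^2) = 1
R_{θθ} = R^θ_{θ θ θ} + R^φ_{θ φ θ} = (0) + (1) = 1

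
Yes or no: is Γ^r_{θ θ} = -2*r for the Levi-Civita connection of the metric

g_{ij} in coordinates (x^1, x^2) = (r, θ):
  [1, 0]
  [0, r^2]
Γ^r_{θ θ} = (1/2) g^{rr} (∂_θ g_{rθ} + ∂_θ g_{rθ} - ∂_r g_{θθ}) = (1/2)(1)((0) + (0) - (2*r)) = -r
This differs from the proposed value -2*r.
No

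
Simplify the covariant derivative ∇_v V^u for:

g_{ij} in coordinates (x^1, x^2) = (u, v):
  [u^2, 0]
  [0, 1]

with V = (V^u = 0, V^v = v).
Non-zero Christoffel symbols:
Γ^u_{u u} = 1/u
∇_v V^u = ∂_v V^u + Γ^u_{v j} V^j
  = (0) + (0)(0) + (0)(v)
  = 0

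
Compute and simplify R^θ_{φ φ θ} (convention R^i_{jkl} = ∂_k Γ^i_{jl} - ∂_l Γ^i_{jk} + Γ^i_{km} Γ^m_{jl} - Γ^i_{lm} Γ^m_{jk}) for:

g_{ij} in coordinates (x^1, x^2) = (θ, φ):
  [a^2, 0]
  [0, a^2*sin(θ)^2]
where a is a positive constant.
Non-zero Christoffel symbols (Γ^k_{ij} = Γ^k_{ji}):
Γ^θ_{φ φ} = -sin(2*θ)/2
Γ^φ_{θ φ} = 1/tan(θ)
R^θ_{φ φ θ} = ∂_φ Γ^θ_{φ θ} - ∂_θ Γ^θ_{φ φ} + Γ^θ_{φ m} Γ^m_{φ θ} - Γ^θ_{θ m} Γ^m_{φ φ}
  = (0) - (-cos(2*θ)) + (-cos(θ)^2) - (0) = -sin(θ)^2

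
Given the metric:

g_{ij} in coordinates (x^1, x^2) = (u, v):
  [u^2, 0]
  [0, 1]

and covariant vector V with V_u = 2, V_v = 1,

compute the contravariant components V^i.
Inverse metric (diagonal): g^{uu} = 1/u^2, g^{vv} = 1
V^i = g^{ij} V_j:
V^u = (1/u^2)(2) + (0)(1) = 2/u^2
V^v = (0)(2) + (1)(1) = 1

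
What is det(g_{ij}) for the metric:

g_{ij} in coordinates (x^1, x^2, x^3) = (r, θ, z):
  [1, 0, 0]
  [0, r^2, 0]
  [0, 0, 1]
Diagonal metric: det(g) = g_{11}·g_{22}·g_{33}
= (1)·(r^2)·(1)
det(g) = r^2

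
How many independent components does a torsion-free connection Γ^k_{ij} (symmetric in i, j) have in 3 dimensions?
Γ^k_{ij} has n choices for the upper index and n(n+1)/2 independent symmetric lower index pairs.
Total = 3 × 3×4/2 = 3 × 6 = 18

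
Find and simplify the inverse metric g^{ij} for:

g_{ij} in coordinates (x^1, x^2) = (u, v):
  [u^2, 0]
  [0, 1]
The metric is diagonal, so g^{ij} is diagonal with entries 1/g_{ii}: diag(1/(u^2), 1).
g^{ij}:
  [1/u^2, 0]
  [0, 1]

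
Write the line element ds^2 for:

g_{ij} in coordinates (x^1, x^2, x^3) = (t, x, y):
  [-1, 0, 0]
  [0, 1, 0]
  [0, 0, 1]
ds^2 = g_{ij} dx^i dx^j; only the non-zero components contribute.
ds^2 = -dt^2 + dx^2 + dy^2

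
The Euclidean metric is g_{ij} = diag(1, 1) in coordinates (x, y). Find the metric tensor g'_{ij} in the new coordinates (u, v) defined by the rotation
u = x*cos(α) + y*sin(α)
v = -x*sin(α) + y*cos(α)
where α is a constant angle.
Invert the transformation: x = u*cos(α) - v*sin(α), y = u*sin(α) + v*cos(α)
g'_{ij} = (∂x^k/∂x'^i)(∂x^l/∂x'^j) g_{kl}; with g_{kl} = δ_{kl} this is Σ_k (∂x^k/∂x'^i)(∂x^k/∂x'^j).
Jacobian: ∂x/∂u = cos(α), ∂x/∂v = -sin(α), ∂y/∂u = sin(α), ∂y/∂v = cos(α)
g'_{uu} = (cos(α))(cos(α)) + (sin(α))(sin(α)) = 1
g'_{uv} = (cos(α))(-sin(α)) + (sin(α))(cos(α)) = 0
g'_{vv} = (-sin(α))(-sin(α)) + (cos(α))(cos(α)) = 1
g'_{ij} = diag(1, 1)
The Euclidean metric is invariant under rotations.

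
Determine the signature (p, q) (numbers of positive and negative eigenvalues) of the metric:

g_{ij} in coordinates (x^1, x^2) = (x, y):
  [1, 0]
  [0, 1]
The metric is diagonal, so its eigenvalues are the diagonal entries: 1, 1 (at a generic point, where coordinate-dependent entries are positive).
2 positive, 0 negative.
(2, 0) - Riemannian (positive definite)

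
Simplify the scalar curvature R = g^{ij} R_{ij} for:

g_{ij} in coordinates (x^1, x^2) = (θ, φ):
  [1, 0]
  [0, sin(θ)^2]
Non-zero Christoffel symbols (Γ^k_{ij} = Γ^k_{ji}):
Γ^θ_{φ φ} = -sin(2*θ)/2
Γ^φ_{θ φ} = 1/tan(θ)
Ricci tensor (R_{ij} = R^k_{ikj}): R_{θθ} = 1, R_{θφ} = 0, R_{φφ} = sin(θ)^2
Inverse metric: g^{θθ} = 1, g^{φφ} = 1/sin(θ)^2
R = g^{ij} R_{ij} = (1)(1) + (1/sin(θ)^2)(sin(θ)^2) = 2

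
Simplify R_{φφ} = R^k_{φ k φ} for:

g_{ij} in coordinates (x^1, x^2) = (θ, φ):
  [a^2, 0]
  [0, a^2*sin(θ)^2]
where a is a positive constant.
Non-zero Christoffel symbols (Γ^k_{ij} = Γ^k_{ji}):
Γ^θ_{φ φ} = -sin(2*θ)/2
Γ^φ_{θ φ} = 1/tan(θ)
R^θ_{φ θ φ} = ∂_θ Γ^θ_{φ φ} - ∂_φ Γ^θ_{φ θ} + Γ^θ_{θ m} Γ^m_{φ φ} - Γ^θ_{φ m} Γ^m_{φ θ}
  = (-cos(2*θ)) - (0) + (0) - (-cos(θ)^2) = sin(θ)^2
R^φ_{φ φ φ} = 0 (a repeated index in an antisymmetric pair)
R_{φφ} = R^θ_{φ θ φ} + R^φ_{φ φ φ} = (sin(θ)^2) + (0) = sin(θ)^2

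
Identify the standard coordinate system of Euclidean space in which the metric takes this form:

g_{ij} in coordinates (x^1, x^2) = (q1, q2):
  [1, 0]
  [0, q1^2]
The line element ds^2 = dq1^2 + q1^2 dq2^2 is dr^2 + r^2 dθ^2 with q1 = r, q2 = θ.
polar coordinates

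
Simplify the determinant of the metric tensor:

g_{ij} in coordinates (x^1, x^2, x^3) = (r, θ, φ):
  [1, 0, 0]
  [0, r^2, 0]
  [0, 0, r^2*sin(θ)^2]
Diagonal metric: det(g) = g_{11}·g_{22}·g_{33}
= (1)·(r^2)·(r^2*sin(θ)^2)
det(g) = r^4*sin(θ)^2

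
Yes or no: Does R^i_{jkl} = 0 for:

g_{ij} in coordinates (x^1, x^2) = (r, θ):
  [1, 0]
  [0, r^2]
Non-zero Christoffel symbols:
Γ^r_{θ θ} = -r
Γ^θ_{r θ} = 1/r
Ricci tensor: R_{rr} = 0, R_{rθ} = 0, R_{θθ} = 0
All R_{ij} vanish; in 2 dimensions the Riemann tensor is fully determined by the Ricci tensor, so R^i_{jkl} = 0: the metric is flat (curvilinear coordinates on flat space).
Yes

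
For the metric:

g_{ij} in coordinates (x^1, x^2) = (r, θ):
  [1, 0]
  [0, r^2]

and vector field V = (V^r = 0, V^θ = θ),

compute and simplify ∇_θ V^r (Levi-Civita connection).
Non-zero Christoffel symbols:
Γ^r_{θ θ} = -r
Γ^θ_{r θ} = 1/r
∇_θ V^r = ∂_θ V^r + Γ^r_{θ j} V^j
  = (0) + (0)(0) + (-r)(θ)
  = -r*θ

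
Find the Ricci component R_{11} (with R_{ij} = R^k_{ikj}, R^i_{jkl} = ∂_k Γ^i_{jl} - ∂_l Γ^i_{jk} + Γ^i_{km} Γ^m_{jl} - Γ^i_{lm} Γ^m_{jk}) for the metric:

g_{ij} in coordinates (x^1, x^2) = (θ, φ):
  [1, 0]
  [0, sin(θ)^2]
Non-zero Christoffel symbols (Γ^k_{ij} = Γ^k_{ji}):
Γ^θ_{φ φ} = -sin(2*θ)/2
Γ^φ_{θ φ} = 1/tan(θ)
R^θ_{θ θ θ} = 0 (a repeated index in an antisymmetric pair)
R^φ_{θ φ θ} = ∂_φ Γ^φ_{θ θ} - ∂_θ Γ^φ_{θ φ} + Γ^φ_{φ m} Γ^m_{θ θ} - Γ^φ_{θ m} Γ^m_{θ φ}
  = (0) - (-1/sin(θ)^2) + (0) - (1/tan(θ)^2) = 1
R_{θθ} = R^θ_{θ θ θ} + R^φ_{θ φ θ} = (0) + (1) = 1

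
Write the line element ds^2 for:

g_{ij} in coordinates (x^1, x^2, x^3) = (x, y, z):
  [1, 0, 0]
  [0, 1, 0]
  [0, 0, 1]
ds^2 = g_{ij} dx^i dx^j; only the non-zero components contribute.
ds^2 = dx^2 + dy^2 + dz^2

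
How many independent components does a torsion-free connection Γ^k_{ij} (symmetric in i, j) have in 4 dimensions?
Γ^k_{ij} has n choices for the upper index and n(n+1)/2 independent symmetric lower index pairs.
Total = 4 × 4×5/2 = 4 × 10 = 40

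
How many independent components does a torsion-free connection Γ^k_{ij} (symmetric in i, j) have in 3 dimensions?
Γ^k_{ij} has n choices for the upper index and n(n+1)/2 independent symmetric lower index pairs.
Total = 3 × 3×4/2 = 3 × 6 = 18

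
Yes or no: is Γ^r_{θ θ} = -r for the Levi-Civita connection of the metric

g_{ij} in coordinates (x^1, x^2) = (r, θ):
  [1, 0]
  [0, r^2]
Γ^r_{θ θ} = (1/2) g^{rr} (∂_θ g_{rθ} + ∂_θ g_{rθ} - ∂_r g_{θθ}) = (1/2)(1)((0) + (0) - (2*r)) = -r
This equals the proposed value -r.
Yes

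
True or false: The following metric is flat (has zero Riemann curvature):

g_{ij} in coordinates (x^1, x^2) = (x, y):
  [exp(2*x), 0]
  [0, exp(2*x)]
Non-zero Christoffel symbols:
Γ^x_{x x} = 1
Γ^x_{y y} = -1
Γ^y_{x y} = 1
Ricci tensor: R_{xx} = 0, R_{xy} = 0, R_{yy} = 0
All R_{ij} vanish; in 2 dimensions the Riemann tensor is fully determined by the Ricci tensor, so R^i_{jkl} = 0: the metric is flat (curvilinear coordinates on flat space).
True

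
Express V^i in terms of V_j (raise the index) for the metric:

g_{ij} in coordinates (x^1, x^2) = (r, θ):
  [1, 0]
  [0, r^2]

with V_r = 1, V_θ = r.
Inverse metric (diagonal): g^{rr} = 1, g^{θθ} = 1/r^2
V^i = g^{ij} V_j:
V^r = (1)(1) + (0)(r) = 1
V^θ = (0)(1) + (1/r^2)(r) = 1/r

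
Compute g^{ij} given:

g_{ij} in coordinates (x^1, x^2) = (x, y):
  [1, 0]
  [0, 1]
The metric is diagonal, so g^{ij} is diagonal with entries 1/g_{ii}: diag(1, 1).
g^{ij}:
  [1, 0]
  [0, 1]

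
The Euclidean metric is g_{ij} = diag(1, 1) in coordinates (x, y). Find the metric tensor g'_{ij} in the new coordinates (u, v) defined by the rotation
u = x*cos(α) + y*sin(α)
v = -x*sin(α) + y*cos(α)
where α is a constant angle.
Invert the transformation: x = u*cos(α) - v*sin(α), y = u*sin(α) + v*cos(α)
g'_{ij} = (∂x^k/∂x'^i)(∂x^l/∂x'^j) g_{kl}; with g_{kl} = δ_{kl} this is Σ_k (∂x^k/∂x'^i)(∂x^k/∂x'^j).
Jacobian: ∂x/∂u = cos(α), ∂x/∂v = -sin(α), ∂y/∂u = sin(α), ∂y/∂v = cos(α)
g'_{uu} = (cos(α))(cos(α)) + (sin(α))(sin(α)) = 1
g'_{uv} = (cos(α))(-sin(α)) + (sin(α))(cos(α)) = 0
g'_{vv} = (-sin(α))(-sin(α)) + (cos(α))(cos(α)) = 1
g'_{ij} = diag(1, 1)
The Euclidean metric is invariant under rotations.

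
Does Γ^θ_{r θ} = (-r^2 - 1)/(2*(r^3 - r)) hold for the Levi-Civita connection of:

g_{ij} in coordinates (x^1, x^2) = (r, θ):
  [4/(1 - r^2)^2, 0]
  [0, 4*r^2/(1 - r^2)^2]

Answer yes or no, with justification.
Γ^θ_{r θ} = (1/2) g^{θθ} (∂_r g_{θθ} + ∂_θ g_{θr} - ∂_θ g_{rθ}) = (1/2)((1 - r^2)^2/(4*r^2))((-8*(r^3 + r)/(r^2 - 1)^3) + (0) - (0)) = (-r^2 - 1)/(r^3 - r)
This differs from the proposed value (-r^2 - 1)/(2*(r^3 - r)).
No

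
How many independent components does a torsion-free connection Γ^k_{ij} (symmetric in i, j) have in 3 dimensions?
Γ^k_{ij} has n choices for the upper index and n(n+1)/2 independent symmetric lower index pairs.
Total = 3 × 3×4/2 = 3 × 6 = 18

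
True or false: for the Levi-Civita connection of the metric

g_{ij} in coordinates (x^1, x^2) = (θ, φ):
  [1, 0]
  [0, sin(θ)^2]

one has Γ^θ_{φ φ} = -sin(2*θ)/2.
Γ^θ_{φ φ} = (1/2) g^{θθ} (∂_φ g_{θφ} + ∂_φ g_{θφ} - ∂_θ g_{φφ}) = (1/2)(1)((0) + (0) - (sin(2*θ))) = -sin(2*θ)/2
This equals the proposed value -sin(2*θ)/2.
True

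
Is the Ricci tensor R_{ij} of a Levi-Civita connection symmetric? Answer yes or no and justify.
R_{ij} = R^k_{ikj}; the pair symmetry R_{kilj} = R_{ljki} gives R_{ij} = R_{ji}.
Yes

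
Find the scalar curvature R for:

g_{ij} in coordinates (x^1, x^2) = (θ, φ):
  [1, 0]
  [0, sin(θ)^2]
Non-zero Christoffel symbols (Γ^k_{ij} = Γ^k_{ji}):
Γ^θ_{φ φ} = -sin(2*θ)/2
Γ^φ_{θ φ} = 1/tan(θ)
Ricci tensor (R_{ij} = R^k_{ikj}): R_{θθ} = 1, R_{θφ} = 0, R_{φφ} = sin(θ)^2
Inverse metric: g^{θθ} = 1, g^{φφ} = 1/sin(θ)^2
R = g^{ij} R_{ij} = (1)(1) + (1/sin(θ)^2)(sin(θ)^2) = 2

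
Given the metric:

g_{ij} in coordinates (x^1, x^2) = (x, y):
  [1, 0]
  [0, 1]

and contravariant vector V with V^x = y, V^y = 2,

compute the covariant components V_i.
V_i = g_{ij} V^j:
V_x = (1)(y) + (0)(2) = y
V_y = (0)(y) + (1)(2) = 2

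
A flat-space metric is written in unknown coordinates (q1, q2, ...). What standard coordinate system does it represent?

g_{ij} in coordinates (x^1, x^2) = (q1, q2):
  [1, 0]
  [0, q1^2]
The line element ds^2 = dq1^2 + q1^2 dq2^2 is dr^2 + r^2 dθ^2 with q1 = r, q2 = θ.
polar coordinates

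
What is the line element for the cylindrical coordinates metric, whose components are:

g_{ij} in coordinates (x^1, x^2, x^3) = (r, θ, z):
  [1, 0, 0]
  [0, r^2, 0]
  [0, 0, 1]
ds^2 = g_{ij} dx^i dx^j; only the non-zero components contribute.
ds^2 = dr^2 + r^2 dθ^2 + dz^2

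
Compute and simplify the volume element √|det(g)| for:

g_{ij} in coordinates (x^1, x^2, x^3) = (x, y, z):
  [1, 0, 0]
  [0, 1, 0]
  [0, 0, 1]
det(g) = 1
√|det(g)| = 1
Volume element: dV = 1 dx dy dz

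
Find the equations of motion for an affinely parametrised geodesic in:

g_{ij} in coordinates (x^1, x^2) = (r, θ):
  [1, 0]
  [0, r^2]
Geodesic equation: d^2x^k/dλ^2 + Γ^k_{ij} (dx^i/dλ)(dx^j/dλ) = 0.
Non-zero Christoffel symbols:
Γ^r_{θ θ} = -r
Γ^θ_{r θ} = 1/r
Substituting (the symmetric pair Γ^k_{ij}, Γ^k_{ji} combines into a factor 2):
d^2r/dλ^2 - r (dθ/dλ)^2 = 0
d^2θ/dλ^2 + (2/r) (dr/dλ)(dθ/dλ) = 0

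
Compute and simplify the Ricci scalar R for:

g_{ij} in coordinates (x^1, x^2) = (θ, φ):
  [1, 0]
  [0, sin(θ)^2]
Non-zero Christoffel symbols (Γ^k_{ij} = Γ^k_{ji}):
Γ^θ_{φ φ} = -sin(2*θ)/2
Γ^φ_{θ φ} = 1/tan(θ)
Ricci tensor (R_{ij} = R^k_{ikj}): R_{θθ} = 1, R_{θφ} = 0, R_{φφ} = sin(θ)^2
Inverse metric: g^{θθ} = 1, g^{φφ} = 1/sin(θ)^2
R = g^{ij} R_{ij} = (1)(1) + (1/sin(θ)^2)(sin(θ)^2) = 2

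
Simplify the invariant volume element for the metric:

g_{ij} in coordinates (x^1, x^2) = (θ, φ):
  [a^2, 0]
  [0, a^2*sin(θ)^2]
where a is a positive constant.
det(g) = a^4*sin(θ)^2
√|det(g)| = a^2*sin(θ) (taking 0 < θ < π so that |sin(θ)| = sin(θ))
Volume element: dV = a^2*sin(θ) dθ dφ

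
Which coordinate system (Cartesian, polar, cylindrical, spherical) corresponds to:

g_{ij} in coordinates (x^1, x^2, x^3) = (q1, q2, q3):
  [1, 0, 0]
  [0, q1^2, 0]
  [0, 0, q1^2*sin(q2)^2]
The line element ds^2 = dq1^2 + q1^2 dq2^2 + q1^2 sin(q2)^2 dq3^2 is dr^2 + r^2 dθ^2 + r^2 sin(θ)^2 dφ^2 with q1 = r, q2 = θ, q3 = φ.
spherical coordinates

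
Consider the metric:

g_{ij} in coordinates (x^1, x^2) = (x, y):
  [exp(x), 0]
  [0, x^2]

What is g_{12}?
With x^1 = x, x^2 = y, g_{12} = g_{xy} is the row-1, column-2 entry of the matrix.
g_{12} = 0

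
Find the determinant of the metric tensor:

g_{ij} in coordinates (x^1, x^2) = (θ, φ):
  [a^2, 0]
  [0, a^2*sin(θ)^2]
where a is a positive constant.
For a 2×2 metric: det(g) = g_{11}·g_{22} - g_{12}·g_{21}
= (a^2)·(a^2*sin(θ)^2) - (0)·(0)
= a^4*sin(θ)^2 - 0
det(g) = a^4*sin(θ)^2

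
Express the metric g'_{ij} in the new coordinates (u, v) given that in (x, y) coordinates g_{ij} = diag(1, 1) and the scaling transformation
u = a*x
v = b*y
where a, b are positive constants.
Invert the transformation: x = u/a, y = v/b
g'_{ij} = (∂x^k/∂x'^i)(∂x^l/∂x'^j) g_{kl}; with g_{kl} = δ_{kl} this is Σ_k (∂x^k/∂x'^i)(∂x^k/∂x'^j).
Jacobian: ∂x/∂u = 1/a, ∂x/∂v = 0, ∂y/∂u = 0, ∂y/∂v = 1/b
g'_{uu} = (1/a)(1/a) + (0)(0) = 1/a^2
g'_{uv} = (1/a)(0) + (0)(1/b) = 0
g'_{vv} = (0)(0) + (1/b)(1/b) = 1/b^2
g'_{ij} = diag(1/a^2, 1/b^2)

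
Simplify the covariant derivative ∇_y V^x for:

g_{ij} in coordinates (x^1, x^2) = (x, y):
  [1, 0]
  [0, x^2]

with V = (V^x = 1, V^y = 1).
Non-zero Christoffel symbols:
Γ^x_{y y} = -x
Γ^y_{x y} = 1/x
∇_y V^x = ∂_y V^x + Γ^x_{y j} V^j
  = (0) + (0)(1) + (-x)(1)
  = -x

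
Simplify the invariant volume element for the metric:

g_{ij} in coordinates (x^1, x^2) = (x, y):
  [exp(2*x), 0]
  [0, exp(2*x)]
det(g) = exp(4*x)
√|det(g)| = exp(2*x)
Volume element: dV = exp(2*x) dx dy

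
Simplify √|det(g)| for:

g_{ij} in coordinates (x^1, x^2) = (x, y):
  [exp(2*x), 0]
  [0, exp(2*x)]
det(g) = exp(4*x)
√|det(g)| = exp(2*x)
Volume element: dV = exp(2*x) dx dy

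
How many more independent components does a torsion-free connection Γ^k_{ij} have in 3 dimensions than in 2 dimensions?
Independent components in n dimensions: n × n(n+1)/2 = n^2(n+1)/2.
3D: 3 × 6 = 18
2D: 2 × 3 = 6
Difference = 18 - 6 = 12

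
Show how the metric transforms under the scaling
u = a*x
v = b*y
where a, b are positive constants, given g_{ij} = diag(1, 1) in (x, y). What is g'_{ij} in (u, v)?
Invert the transformation: x = u/a, y = v/b
g'_{ij} = (∂x^k/∂x'^i)(∂x^l/∂x'^j) g_{kl}; with g_{kl} = δ_{kl} this is Σ_k (∂x^k/∂x'^i)(∂x^k/∂x'^j).
Jacobian: ∂x/∂u = 1/a, ∂x/∂v = 0, ∂y/∂u = 0, ∂y/∂v = 1/b
g'_{uu} = (1/a)(1/a) + (0)(0) = 1/a^2
g'_{uv} = (1/a)(0) + (0)(1/b) = 0
g'_{vv} = (0)(0) + (1/b)(1/b) = 1/b^2
g'_{ij} = diag(1/a^2, 1/b^2)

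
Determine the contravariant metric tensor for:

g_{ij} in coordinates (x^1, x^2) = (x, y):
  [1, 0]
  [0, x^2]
The metric is diagonal, so g^{ij} is diagonal with entries 1/g_{ii}: diag(1, 1/(x^2)).
g^{ij}:
  [1, 0]
  [0, 1/x^2]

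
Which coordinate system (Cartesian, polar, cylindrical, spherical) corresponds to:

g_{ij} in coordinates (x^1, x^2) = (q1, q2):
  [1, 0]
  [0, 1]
All components are constant and the metric is the identity, i.e. orthonormal rectilinear coordinates.
Cartesian (2D) coordinates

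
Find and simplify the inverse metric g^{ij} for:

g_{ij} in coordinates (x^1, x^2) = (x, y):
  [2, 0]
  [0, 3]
The metric is diagonal, so g^{ij} is diagonal with entries 1/g_{ii}: diag(1/2, 1/3).
g^{ij}:
  [1/2, 0]
  [0, 1/3]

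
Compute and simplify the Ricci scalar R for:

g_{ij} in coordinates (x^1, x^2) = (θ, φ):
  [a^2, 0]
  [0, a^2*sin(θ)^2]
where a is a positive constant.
Non-zero Christoffel symbols (Γ^k_{ij} = Γ^k_{ji}):
Γ^θ_{φ φ} = -sin(2*θ)/2
Γ^φ_{θ φ} = 1/tan(θ)
Ricci tensor (R_{ij} = R^k_{ikj}): R_{θθ} = 1, R_{θφ} = 0, R_{φφ} = sin(θ)^2
Inverse metric: g^{θθ} = 1/a^2, g^{φφ} = 1/(a^2*sin(θ)^2)
R = g^{ij} R_{ij} = (1/a^2)(1) + (1/(a^2*sin(θ)^2))(sin(θ)^2) = 2/a^2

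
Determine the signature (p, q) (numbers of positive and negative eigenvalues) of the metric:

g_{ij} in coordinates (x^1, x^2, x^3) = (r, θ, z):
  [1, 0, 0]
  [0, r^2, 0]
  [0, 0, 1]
The metric is diagonal, so its eigenvalues are the diagonal entries: 1, r^2, 1 (at a generic point, where coordinate-dependent entries are positive).
3 positive, 0 negative.
(3, 0) - Riemannian (positive definite)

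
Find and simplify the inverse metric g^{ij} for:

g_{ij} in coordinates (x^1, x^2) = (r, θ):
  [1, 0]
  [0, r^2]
The metric is diagonal, so g^{ij} is diagonal with entries 1/g_{ii}: diag(1, 1/(r^2)).
g^{ij}:
  [1, 0]
  [0, 1/r^2]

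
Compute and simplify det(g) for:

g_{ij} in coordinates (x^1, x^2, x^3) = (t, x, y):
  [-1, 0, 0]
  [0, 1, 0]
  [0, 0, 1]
Diagonal metric: det(g) = g_{11}·g_{22}·g_{33}
= (-1)·(1)·(1)
det(g) = -1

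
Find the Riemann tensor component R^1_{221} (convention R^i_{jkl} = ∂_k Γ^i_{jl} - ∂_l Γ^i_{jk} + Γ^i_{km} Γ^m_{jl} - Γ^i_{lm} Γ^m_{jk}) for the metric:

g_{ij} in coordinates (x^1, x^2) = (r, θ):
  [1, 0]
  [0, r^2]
Non-zero Christoffel symbols (Γ^k_{ij} = Γ^k_{ji}):
Γ^r_{θ θ} = -r
Γ^θ_{r θ} = 1/r
R^r_{θ θ r} = ∂_θ Γ^r_{θ r} - ∂_r Γ^r_{θ θ} + Γ^r_{θ m} Γ^m_{θ r} - Γ^r_{r m} Γ^m_{θ θ}
  = (0) - (-1) + (-1) - (0) = 0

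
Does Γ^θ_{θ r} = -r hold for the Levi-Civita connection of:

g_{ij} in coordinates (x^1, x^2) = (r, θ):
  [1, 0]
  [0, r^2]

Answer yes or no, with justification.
Γ^θ_{θ r} = (1/2) g^{θθ} (∂_θ g_{θr} + ∂_r g_{θθ} - ∂_θ g_{θr}) = (1/2)(1/r^2)((0) + (2*r) - (0)) = 1/r
This differs from the proposed value -r.
No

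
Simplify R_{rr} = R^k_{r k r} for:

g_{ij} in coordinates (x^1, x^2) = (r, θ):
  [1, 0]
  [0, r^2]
Non-zero Christoffel symbols (Γ^k_{ij} = Γ^k_{ji}):
Γ^r_{θ θ} = -r
Γ^θ_{r θ} = 1/r
R^r_{r r r} = 0 (a repeated index in an antisymmetric pair)
R^θ_{r θ r} = ∂_θ Γ^θ_{r r} - ∂_r Γ^θ_{r θ} + Γ^θ_{θ m} Γ^m_{r r} - Γ^θ_{r m} Γ^m_{r θ}
  = (0) - (-1/r^2) + (0) - (1/r^2) = 0
R_{rr} = R^r_{r r r} + R^θ_{r θ r} = (0) + (0) = 0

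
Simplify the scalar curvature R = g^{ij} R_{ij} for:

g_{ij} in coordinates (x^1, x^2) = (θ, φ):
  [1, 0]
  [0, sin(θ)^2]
Non-zero Christoffel symbols (Γ^k_{ij} = Γ^k_{ji}):
Γ^θ_{φ φ} = -sin(2*θ)/2
Γ^φ_{θ φ} = 1/tan(θ)
Ricci tensor (R_{ij} = R^k_{ikj}): R_{θθ} = 1, R_{θφ} = 0, R_{φφ} = sin(θ)^2
Inverse metric: g^{θθ} = 1, g^{φφ} = 1/sin(θ)^2
R = g^{ij} R_{ij} = (1)(1) + (1/sin(θ)^2)(sin(θ)^2) = 2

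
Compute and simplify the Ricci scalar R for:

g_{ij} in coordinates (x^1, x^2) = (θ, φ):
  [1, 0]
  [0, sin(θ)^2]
Non-zero Christoffel symbols (Γ^k_{ij} = Γ^k_{ji}):
Γ^θ_{φ φ} = -sin(2*θ)/2
Γ^φ_{θ φ} = 1/tan(θ)
Ricci tensor (R_{ij} = R^k_{ikj}): R_{θθ} = 1, R_{θφ} = 0, R_{φφ} = sin(θ)^2
Inverse metric: g^{θθ} = 1, g^{φφ} = 1/sin(θ)^2
R = g^{ij} R_{ij} = (1)(1) + (1/sin(θ)^2)(sin(θ)^2) = 2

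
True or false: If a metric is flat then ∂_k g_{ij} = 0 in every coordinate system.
Flatness means R^i_{jkl} = 0; the components can still vary, e.g. the flat plane in polar coordinates has g_{θθ} = r^2.
False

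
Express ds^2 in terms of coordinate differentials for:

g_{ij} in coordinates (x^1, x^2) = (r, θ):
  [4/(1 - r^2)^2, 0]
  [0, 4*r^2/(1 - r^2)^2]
ds^2 = g_{ij} dx^i dx^j; only the non-zero components contribute.
ds^2 = (4/(1 - r^2)^2) dr^2 + (4*r^2/(1 - r^2)^2) dθ^2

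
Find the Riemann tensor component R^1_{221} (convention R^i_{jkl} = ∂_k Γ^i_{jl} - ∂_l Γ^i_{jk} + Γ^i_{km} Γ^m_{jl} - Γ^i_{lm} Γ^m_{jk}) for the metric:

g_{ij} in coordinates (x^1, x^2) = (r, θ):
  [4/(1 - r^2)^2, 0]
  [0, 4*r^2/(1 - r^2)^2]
Non-zero Christoffel symbols (Γ^k_{ij} = Γ^k_{ji}):
Γ^r_{r r} = 2*r/(1 - r^2)
Γ^r_{θ θ} = (r^3 + r)/(r^2 - 1)
Γ^θ_{r θ} = (-r^2 - 1)/(r^3 - r)
R^r_{θ θ r} = ∂_θ Γ^r_{θ r} - ∂_r Γ^r_{θ θ} + Γ^r_{θ m} Γ^m_{θ r} - Γ^r_{r m} Γ^m_{θ θ}
  = (0) - ((r^4 - 4*r^2 - 1)/(r^2 - 1)^2) + (-(r^2 + 1)^2/(r^2 - 1)^2) - (-2*r^2*(r^2 + 1)/(r^2 - 1)^2) = 4*r^2/(r^2 - 1)^2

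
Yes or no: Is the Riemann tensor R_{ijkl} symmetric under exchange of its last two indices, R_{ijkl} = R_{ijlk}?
It is antisymmetric in the last pair: R_{ijkl} = -R_{ijlk}.
No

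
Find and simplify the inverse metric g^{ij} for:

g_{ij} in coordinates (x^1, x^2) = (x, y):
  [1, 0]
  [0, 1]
The metric is diagonal, so g^{ij} is diagonal with entries 1/g_{ii}: diag(1, 1).
g^{ij}:
  [1, 0]
  [0, 1]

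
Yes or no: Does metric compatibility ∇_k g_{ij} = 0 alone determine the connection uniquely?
One also needs vanishing torsion; metric compatibility plus torsion-freeness singles out the Levi-Civita connection.
No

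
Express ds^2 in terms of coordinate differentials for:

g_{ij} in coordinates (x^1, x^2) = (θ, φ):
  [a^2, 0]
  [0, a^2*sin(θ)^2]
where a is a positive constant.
ds^2 = g_{ij} dx^i dx^j; only the non-zero components contribute.
ds^2 = a^2 dθ^2 + a^2*sin(θ)^2 dφ^2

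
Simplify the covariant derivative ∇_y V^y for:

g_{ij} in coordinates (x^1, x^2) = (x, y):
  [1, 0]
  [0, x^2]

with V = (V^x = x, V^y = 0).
Non-zero Christoffel symbols:
Γ^x_{y y} = -x
Γ^y_{x y} = 1/x
∇_y V^y = ∂_y V^y + Γ^y_{y j} V^j
  = (0) + (1/x)(x) + (0)(0)
  = 1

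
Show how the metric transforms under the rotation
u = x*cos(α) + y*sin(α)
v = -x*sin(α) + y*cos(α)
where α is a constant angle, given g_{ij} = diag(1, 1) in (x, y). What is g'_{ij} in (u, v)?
Invert the transformation: x = u*cos(α) - v*sin(α), y = u*sin(α) + v*cos(α)
g'_{ij} = (∂x^k/∂x'^i)(∂x^l/∂x'^j) g_{kl}; with g_{kl} = δ_{kl} this is Σ_k (∂x^k/∂x'^i)(∂x^k/∂x'^j).
Jacobian: ∂x/∂u = cos(α), ∂x/∂v = -sin(α), ∂y/∂u = sin(α), ∂y/∂v = cos(α)
g'_{uu} = (cos(α))(cos(α)) + (sin(α))(sin(α)) = 1
g'_{uv} = (cos(α))(-sin(α)) + (sin(α))(cos(α)) = 0
g'_{vv} = (-sin(α))(-sin(α)) + (cos(α))(cos(α)) = 1
g'_{ij} = diag(1, 1)
The Euclidean metric is invariant under rotations.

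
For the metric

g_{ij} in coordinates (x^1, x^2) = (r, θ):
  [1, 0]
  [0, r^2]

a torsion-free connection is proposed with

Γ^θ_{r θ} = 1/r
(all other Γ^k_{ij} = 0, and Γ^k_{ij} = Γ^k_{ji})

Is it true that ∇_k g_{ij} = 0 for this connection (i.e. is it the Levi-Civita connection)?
Using ∇_k g_{ij} = ∂_k g_{ij} - Γ^m_{ki} g_{mj} - Γ^m_{kj} g_{im}:
∇_θ g_{rθ} = (0) - (r) - (0) = -r ≠ 0
So the connection is not metric compatible (it is not the Levi-Civita connection).
No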